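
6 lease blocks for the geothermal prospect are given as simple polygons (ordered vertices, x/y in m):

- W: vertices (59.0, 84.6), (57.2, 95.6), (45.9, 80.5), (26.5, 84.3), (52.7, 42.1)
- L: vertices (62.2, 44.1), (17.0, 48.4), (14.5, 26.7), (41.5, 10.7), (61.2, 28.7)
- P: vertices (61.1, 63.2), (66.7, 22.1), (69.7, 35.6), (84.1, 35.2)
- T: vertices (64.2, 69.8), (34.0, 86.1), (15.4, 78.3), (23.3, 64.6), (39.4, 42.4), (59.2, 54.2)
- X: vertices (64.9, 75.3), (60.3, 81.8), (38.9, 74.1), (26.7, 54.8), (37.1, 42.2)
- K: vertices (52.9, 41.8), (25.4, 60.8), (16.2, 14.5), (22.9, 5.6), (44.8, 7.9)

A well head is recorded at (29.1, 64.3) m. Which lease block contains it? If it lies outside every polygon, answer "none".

Cast a ray rightward from (29.1, 64.3). For each polygon, the edges (by vertex number in listed order) whose endpoints lie on opposite sides of y = 64.3, where each meets that height, and whether that is right or left of the point:
W: 4–5 at x≈38.92 (right), 5–1 at x≈55.99 (right) → 2 crossings.
L: no edge straddles that height → 0 crossings.
P: no edge straddles that height → 0 crossings.
T: 4–5 at x≈23.52 (left), 6–1 at x≈62.44 (right) → 1 crossing.
X: 3–4 at x≈32.71 (right), 5–1 at x≈55.66 (right) → 2 crossings.
K: no edge straddles that height → 0 crossings.
Only T has an odd count, so the point is inside T.

T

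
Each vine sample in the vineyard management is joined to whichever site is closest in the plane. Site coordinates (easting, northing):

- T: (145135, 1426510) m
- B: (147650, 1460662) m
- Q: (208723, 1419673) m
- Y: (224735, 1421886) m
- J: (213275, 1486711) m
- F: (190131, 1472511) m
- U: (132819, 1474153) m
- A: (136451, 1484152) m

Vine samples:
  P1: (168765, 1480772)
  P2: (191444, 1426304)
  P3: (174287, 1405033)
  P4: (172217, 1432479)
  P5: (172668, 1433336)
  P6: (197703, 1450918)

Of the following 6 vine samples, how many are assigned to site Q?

P1 → F
P2 → Q
P3 → T
P4 → T
P5 → T
P6 → F
1 of the 6 goes to Q.

1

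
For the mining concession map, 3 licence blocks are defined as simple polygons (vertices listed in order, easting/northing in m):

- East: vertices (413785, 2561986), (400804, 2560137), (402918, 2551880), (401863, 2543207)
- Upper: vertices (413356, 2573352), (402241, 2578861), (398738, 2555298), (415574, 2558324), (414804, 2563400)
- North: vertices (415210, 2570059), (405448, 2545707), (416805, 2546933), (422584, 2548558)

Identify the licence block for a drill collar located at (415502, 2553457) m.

Cast a ray rightward from (415502, 2553457). For each polygon, the edges (by vertex number in listed order) whose endpoints lie on opposite sides of northing = 2553457, where each meets that height, and whether that is right or left of the point:
East: 2–3 at easting≈402514.2 (left), 4–1 at easting≈408370.3 (left) → 0 crossings.
Upper: no edge straddles that height → 0 crossings.
North: 1–2 at easting≈408554.7 (left), 4–1 at easting≈420903.8 (right) → 1 crossing.
Only North has an odd count, so the point is inside North.

North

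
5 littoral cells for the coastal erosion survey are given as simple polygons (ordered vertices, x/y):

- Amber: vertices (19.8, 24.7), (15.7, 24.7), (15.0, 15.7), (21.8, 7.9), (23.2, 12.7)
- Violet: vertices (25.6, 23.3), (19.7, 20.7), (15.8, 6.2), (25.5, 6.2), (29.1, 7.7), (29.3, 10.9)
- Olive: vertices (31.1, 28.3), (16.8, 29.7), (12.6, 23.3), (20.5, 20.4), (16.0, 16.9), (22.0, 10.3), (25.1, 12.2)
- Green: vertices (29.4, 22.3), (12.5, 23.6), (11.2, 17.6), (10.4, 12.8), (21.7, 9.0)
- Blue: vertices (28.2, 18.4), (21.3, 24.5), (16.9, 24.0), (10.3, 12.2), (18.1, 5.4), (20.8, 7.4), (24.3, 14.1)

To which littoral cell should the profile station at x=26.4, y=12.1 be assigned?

Violet

Cast a ray rightward from (26.4, 12.1). For each polygon, the edges (by vertex number in listed order) whose endpoints lie on opposite sides of y = 12.1, where each meets that height, and whether that is right or left of the point:
Amber: 3–4 at x≈18.14 (left), 4–5 at x≈23.02 (left) → 0 crossings.
Violet: 2–3 at x≈17.39 (left), 6–1 at x≈28.94 (right) → 1 crossing.
Olive: 5–6 at x≈20.36 (left), 6–7 at x≈24.94 (left) → 0 crossings.
Green: 4–5 at x≈12.48 (left), 5–1 at x≈23.49 (left) → 0 crossings.
Blue: 4–5 at x≈10.41 (left), 6–7 at x≈23.26 (left) → 0 crossings.
Only Violet has an odd count, so the point is inside Violet.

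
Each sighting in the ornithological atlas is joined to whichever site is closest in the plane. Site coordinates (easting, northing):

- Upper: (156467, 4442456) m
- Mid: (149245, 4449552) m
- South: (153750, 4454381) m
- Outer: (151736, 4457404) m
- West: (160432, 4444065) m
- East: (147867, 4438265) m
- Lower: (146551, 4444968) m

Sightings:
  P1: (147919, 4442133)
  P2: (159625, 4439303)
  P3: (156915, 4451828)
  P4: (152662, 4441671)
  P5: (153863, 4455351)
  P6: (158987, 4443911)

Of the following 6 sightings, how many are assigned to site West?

P1 → Lower
P2 → Upper
P3 → South
P4 → Upper
P5 → South
P6 → West
1 of the 6 goes to West.

1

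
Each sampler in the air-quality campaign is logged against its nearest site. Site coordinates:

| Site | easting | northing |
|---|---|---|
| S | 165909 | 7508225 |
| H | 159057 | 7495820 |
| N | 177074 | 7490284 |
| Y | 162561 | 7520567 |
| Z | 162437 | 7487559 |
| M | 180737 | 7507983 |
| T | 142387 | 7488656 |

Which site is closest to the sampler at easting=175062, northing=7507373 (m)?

Squared distances to each site:
S: 84503313.000; H: 389631834.000; N: 296082065.000; Y: 330356637.000; Z: 551985221.000; M: 32577725.000; T: 1417981714.000.
Minimum at M.

M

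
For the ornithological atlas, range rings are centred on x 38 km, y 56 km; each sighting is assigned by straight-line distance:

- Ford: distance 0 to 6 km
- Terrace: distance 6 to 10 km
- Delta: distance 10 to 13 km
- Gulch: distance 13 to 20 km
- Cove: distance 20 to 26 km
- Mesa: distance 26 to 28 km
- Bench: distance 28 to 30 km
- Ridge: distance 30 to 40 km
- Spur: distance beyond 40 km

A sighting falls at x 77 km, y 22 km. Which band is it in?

Spur

Distance = √((77−38)² + (22−56)²) = √(1521.000 + 1156.000) = 51.740 km.
40 ≤ 51.740 < ∞ → Spur.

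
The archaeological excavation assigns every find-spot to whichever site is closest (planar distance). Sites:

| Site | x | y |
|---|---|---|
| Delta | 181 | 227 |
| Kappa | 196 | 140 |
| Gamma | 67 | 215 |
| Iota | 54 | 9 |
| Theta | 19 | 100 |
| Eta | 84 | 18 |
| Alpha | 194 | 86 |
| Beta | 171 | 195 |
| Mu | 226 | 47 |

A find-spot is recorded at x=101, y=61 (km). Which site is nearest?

Eta

Squared distances to each site:
Delta: 33956.000; Kappa: 15266.000; Gamma: 24872.000; Iota: 4913.000; Theta: 8245.000; Eta: 2138.000; Alpha: 9274.000; Beta: 22856.000; Mu: 15821.000.
Minimum at Eta.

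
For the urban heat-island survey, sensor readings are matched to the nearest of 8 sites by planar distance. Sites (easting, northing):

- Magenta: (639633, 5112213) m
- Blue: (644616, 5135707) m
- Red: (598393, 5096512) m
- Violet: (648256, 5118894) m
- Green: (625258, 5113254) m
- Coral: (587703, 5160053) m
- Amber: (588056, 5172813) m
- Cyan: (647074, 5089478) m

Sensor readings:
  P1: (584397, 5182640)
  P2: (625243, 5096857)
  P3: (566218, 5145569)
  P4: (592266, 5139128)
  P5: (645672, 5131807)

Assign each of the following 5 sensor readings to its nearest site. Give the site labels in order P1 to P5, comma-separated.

Amber, Green, Coral, Coral, Blue

P1 → Amber (d²=109958210.00)
P2 → Green (d²=268861834.00)
P3 → Coral (d²=671391481.00)
P4 → Coral (d²=458676594.00)
P5 → Blue (d²=16325136.00)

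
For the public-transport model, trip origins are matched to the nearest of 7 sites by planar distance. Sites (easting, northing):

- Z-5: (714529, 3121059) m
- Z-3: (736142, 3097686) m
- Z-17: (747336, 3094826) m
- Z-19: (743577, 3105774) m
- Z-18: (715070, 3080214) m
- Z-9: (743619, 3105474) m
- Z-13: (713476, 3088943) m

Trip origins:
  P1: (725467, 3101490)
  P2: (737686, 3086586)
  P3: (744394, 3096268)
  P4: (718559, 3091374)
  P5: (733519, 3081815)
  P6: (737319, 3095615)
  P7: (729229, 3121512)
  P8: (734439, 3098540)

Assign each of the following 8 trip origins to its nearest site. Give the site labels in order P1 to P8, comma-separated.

P1 → Z-3 (d²=128426041.00)
P2 → Z-3 (d²=125593936.00)
P3 → Z-17 (d²=10734728.00)
P4 → Z-13 (d²=31746650.00)
P5 → Z-3 (d²=258768770.00)
P6 → Z-3 (d²=5674370.00)
P7 → Z-5 (d²=216295209.00)
P8 → Z-3 (d²=3629525.00)

Z-3, Z-3, Z-17, Z-13, Z-3, Z-3, Z-5, Z-3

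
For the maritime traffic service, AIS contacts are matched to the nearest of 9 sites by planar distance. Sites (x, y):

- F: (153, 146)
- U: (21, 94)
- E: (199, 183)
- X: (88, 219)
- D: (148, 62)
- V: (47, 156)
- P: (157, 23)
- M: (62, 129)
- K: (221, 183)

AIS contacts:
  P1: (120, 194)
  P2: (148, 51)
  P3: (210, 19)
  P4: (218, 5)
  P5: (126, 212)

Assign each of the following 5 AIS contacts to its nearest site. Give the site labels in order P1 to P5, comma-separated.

X, D, P, P, X

P1 → X (d²=1649.00)
P2 → D (d²=121.00)
P3 → P (d²=2825.00)
P4 → P (d²=4045.00)
P5 → X (d²=1493.00)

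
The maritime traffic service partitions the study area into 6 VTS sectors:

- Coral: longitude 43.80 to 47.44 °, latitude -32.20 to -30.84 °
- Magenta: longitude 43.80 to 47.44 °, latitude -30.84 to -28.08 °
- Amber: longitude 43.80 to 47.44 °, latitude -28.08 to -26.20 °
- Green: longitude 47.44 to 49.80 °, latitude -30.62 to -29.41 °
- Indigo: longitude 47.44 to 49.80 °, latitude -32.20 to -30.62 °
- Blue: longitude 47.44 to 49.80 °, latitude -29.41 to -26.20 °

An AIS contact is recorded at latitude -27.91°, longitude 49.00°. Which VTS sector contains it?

The point has longitude = 49.00 and latitude = -27.91.
Only Blue satisfies 47.44 ≤ longitude ≤ 49.80 and -29.41 ≤ latitude ≤ -26.20.

Blue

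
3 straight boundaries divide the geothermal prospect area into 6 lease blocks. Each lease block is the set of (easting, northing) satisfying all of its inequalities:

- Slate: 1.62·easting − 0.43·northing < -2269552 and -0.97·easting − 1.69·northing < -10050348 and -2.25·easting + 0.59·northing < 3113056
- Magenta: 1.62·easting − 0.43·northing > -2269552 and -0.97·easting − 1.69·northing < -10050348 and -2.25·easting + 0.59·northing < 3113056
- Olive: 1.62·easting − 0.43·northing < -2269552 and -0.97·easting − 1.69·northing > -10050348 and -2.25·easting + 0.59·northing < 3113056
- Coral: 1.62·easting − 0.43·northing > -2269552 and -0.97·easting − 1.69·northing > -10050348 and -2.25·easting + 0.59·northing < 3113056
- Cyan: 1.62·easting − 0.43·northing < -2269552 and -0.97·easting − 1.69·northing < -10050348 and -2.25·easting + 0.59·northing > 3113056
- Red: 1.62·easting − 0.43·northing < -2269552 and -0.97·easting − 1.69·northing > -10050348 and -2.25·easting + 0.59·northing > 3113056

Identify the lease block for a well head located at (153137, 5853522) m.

Coral

1.62·153137 − 0.43·5853522 = -2268932.520, which is > -2269552
-0.97·153137 − 1.69·5853522 = -10040995.070, which is > -10050348
-2.25·153137 + 0.59·5853522 = 3109019.730, which is < 3113056
This sign pattern matches Coral.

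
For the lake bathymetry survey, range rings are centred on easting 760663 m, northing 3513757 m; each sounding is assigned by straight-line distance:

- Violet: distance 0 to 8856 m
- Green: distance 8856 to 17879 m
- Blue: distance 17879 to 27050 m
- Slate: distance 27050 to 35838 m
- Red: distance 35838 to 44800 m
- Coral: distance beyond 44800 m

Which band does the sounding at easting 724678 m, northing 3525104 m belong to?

Distance = √((724678−760663)² + (3525104−3513757)²) = √(1294920225.000 + 128754409.000) = 37731.613 m.
35838 ≤ 37731.613 < 44800 → Red.

Red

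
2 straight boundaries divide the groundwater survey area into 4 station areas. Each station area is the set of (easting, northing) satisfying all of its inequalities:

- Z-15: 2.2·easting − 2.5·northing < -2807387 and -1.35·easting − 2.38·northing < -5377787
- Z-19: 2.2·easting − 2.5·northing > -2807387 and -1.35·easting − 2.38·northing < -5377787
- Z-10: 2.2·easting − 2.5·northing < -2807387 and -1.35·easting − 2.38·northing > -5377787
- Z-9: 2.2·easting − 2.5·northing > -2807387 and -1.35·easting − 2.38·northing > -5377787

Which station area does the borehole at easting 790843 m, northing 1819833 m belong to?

2.2·790843 − 2.5·1819833 = -2809727.900, which is < -2807387
-1.35·790843 − 2.38·1819833 = -5398840.590, which is < -5377787
This sign pattern matches Z-15.

Z-15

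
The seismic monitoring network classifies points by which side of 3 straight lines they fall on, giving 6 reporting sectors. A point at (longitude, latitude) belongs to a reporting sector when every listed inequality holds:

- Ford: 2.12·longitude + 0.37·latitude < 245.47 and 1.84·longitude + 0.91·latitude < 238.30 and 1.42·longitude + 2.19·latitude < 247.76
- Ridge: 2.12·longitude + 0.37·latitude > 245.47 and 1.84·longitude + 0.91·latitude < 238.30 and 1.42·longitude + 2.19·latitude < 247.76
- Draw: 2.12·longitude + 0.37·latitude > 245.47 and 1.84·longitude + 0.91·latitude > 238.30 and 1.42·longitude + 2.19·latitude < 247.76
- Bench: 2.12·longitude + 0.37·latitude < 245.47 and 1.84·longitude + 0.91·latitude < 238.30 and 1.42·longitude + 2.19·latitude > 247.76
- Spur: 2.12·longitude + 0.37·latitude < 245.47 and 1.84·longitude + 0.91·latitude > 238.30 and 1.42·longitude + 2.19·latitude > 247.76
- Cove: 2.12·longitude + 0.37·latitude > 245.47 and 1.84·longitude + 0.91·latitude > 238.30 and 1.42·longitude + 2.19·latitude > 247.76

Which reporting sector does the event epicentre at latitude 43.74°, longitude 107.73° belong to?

Bench

2.12·107.73 + 0.37·43.74 = 244.571, which is < 245.47
1.84·107.73 + 0.91·43.74 = 238.027, which is < 238.30
1.42·107.73 + 2.19·43.74 = 248.767, which is > 247.76
This sign pattern matches Bench.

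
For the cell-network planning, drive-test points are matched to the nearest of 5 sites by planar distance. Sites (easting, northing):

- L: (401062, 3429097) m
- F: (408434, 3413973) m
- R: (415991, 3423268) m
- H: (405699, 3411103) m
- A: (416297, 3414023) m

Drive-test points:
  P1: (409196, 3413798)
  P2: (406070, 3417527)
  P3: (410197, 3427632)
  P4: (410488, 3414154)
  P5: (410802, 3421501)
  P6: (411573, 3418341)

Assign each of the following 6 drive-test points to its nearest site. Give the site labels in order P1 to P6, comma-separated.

P1 → F (d²=611269.00)
P2 → F (d²=18219412.00)
P3 → R (d²=52614932.00)
P4 → F (d²=4251677.00)
P5 → R (d²=30048010.00)
P6 → F (d²=28932745.00)

F, F, R, F, R, F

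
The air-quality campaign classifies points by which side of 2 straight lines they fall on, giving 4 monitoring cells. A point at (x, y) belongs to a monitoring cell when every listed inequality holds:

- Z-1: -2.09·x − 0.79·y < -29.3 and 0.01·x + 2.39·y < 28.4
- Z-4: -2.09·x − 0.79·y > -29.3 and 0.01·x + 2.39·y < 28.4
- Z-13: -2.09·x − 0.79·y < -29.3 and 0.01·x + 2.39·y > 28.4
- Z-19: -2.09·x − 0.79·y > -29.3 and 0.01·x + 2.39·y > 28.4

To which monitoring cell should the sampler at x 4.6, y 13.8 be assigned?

Z-19

-2.09·4.6 − 0.79·13.8 = -20.516, which is > -29.3
0.01·4.6 + 2.39·13.8 = 33.028, which is > 28.4
This sign pattern matches Z-19.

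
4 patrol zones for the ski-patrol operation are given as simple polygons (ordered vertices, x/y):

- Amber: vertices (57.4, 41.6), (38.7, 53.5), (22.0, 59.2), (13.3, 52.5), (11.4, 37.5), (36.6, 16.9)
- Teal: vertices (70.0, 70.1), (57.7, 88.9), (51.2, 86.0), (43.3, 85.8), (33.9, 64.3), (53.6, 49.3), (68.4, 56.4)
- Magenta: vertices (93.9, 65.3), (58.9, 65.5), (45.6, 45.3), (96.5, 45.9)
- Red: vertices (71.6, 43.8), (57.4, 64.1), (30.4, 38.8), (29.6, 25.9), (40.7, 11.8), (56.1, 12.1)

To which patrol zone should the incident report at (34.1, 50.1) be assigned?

Cast a ray rightward from (34.1, 50.1). For each polygon, the edges (by vertex number in listed order) whose endpoints lie on opposite sides of y = 50.1, where each meets that height, and whether that is right or left of the point:
Amber: 1–2 at x≈44.04 (right), 4–5 at x≈13.00 (left) → 1 crossing.
Teal: 5–6 at x≈52.55 (right), 6–7 at x≈55.27 (right) → 2 crossings.
Magenta: 2–3 at x≈48.76 (right), 4–1 at x≈95.94 (right) → 2 crossings.
Red: 1–2 at x≈67.19 (right), 2–3 at x≈42.46 (right) → 2 crossings.
Only Amber has an odd count, so the point is inside Amber.

Amber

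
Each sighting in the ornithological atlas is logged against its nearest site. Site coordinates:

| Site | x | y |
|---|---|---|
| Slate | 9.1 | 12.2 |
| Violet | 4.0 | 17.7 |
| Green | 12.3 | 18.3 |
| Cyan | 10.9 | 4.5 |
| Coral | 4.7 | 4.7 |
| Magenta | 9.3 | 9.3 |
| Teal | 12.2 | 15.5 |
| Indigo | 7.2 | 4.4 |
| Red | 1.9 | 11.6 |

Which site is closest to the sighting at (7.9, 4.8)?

Squared distances to each site:
Slate: 56.200; Violet: 181.620; Green: 201.610; Cyan: 9.090; Coral: 10.250; Magenta: 22.210; Teal: 132.980; Indigo: 0.650; Red: 82.240.
Minimum at Indigo.

Indigo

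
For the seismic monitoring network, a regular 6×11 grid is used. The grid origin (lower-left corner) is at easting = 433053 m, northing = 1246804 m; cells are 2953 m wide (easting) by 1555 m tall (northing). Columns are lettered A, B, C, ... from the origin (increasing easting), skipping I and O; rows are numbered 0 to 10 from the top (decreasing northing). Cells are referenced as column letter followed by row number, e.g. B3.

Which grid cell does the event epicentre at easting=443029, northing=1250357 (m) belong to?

Column index: ⌊(443029 − 433053) / 2953⌋ = ⌊3.378⌋ = 3 → column D
Row offset from origin: ⌊(1250357 − 1246804) / 1555⌋ = ⌊2.285⌋ = 2 → row 8 (counted from top)

D8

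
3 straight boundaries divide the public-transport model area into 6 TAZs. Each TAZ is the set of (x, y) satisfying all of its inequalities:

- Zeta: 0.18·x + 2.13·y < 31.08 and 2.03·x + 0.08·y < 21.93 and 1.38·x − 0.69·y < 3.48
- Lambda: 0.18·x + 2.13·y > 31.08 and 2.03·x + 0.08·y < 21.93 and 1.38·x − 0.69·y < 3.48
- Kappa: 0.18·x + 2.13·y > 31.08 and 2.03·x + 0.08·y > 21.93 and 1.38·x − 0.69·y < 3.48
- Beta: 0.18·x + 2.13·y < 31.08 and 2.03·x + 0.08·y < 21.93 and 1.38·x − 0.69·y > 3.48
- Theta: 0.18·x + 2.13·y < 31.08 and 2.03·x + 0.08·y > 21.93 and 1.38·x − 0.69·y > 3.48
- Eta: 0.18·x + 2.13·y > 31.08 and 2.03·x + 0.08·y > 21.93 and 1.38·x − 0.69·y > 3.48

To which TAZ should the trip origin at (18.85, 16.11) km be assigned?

Eta

0.18·18.85 + 2.13·16.11 = 37.707, which is > 31.08
2.03·18.85 + 0.08·16.11 = 39.554, which is > 21.93
1.38·18.85 − 0.69·16.11 = 14.897, which is > 3.48
This sign pattern matches Eta.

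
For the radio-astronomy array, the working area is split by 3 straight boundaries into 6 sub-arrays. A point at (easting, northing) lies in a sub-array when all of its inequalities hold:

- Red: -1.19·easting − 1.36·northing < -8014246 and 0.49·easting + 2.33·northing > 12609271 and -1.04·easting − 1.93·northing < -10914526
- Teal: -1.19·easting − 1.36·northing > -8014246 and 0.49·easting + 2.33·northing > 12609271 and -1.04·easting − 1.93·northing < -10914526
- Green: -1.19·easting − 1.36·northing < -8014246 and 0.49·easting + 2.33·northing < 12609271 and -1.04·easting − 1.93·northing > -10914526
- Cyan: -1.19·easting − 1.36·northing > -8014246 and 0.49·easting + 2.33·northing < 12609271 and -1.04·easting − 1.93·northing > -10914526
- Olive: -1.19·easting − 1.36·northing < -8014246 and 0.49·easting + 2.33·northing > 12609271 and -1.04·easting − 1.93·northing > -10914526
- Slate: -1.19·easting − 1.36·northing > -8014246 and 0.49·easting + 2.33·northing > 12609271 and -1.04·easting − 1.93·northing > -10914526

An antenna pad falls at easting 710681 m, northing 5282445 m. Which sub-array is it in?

Red

-1.19·710681 − 1.36·5282445 = -8029835.590, which is < -8014246
0.49·710681 + 2.33·5282445 = 12656330.540, which is > 12609271
-1.04·710681 − 1.93·5282445 = -10934227.090, which is < -10914526
This sign pattern matches Red.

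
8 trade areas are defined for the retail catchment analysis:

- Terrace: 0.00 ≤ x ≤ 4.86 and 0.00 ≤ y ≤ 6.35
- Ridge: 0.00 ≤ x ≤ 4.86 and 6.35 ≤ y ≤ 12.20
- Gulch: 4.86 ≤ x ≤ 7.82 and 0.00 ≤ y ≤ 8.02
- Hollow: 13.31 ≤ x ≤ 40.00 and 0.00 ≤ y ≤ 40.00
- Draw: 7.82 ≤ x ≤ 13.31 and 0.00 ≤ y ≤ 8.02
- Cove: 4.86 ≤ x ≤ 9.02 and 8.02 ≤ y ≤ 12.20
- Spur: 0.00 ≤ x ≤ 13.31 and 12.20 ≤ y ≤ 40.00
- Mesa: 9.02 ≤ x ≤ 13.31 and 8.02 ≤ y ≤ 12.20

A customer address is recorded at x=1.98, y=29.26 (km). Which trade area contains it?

The point has x = 1.98 and y = 29.26.
Only Spur satisfies 0.00 ≤ x ≤ 13.31 and 12.20 ≤ y ≤ 40.00.

Spur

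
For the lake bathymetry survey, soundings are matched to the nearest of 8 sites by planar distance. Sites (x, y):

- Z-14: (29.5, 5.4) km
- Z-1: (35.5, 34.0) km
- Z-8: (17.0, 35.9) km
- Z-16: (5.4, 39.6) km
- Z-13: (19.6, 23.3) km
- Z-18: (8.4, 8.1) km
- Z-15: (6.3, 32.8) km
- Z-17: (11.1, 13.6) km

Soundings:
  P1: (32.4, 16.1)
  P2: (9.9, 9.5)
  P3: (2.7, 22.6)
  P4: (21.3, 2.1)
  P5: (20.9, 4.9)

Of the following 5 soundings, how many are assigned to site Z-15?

1

P1 → Z-14
P2 → Z-18
P3 → Z-15
P4 → Z-14
P5 → Z-14
1 of the 5 goes to Z-15.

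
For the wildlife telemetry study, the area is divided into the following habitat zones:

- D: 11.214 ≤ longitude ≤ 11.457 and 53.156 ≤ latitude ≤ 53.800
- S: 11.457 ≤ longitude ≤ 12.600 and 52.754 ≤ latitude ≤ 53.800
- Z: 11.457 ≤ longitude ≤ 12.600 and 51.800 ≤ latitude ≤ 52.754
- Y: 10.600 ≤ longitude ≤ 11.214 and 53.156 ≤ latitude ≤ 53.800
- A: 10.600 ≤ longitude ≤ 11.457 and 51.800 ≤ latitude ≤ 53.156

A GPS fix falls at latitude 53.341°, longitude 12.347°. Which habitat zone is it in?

The point has longitude = 12.347 and latitude = 53.341.
Only S satisfies 11.457 ≤ longitude ≤ 12.600 and 52.754 ≤ latitude ≤ 53.800.

S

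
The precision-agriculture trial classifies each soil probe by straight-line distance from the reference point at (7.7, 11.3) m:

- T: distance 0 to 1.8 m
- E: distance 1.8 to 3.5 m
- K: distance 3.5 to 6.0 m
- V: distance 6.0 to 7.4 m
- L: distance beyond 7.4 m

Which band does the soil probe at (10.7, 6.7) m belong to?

K

Distance = √((10.7−7.7)² + (6.7−11.3)²) = √(9.000 + 21.160) = 5.492 m.
3.5 ≤ 5.492 < 6.0 → K.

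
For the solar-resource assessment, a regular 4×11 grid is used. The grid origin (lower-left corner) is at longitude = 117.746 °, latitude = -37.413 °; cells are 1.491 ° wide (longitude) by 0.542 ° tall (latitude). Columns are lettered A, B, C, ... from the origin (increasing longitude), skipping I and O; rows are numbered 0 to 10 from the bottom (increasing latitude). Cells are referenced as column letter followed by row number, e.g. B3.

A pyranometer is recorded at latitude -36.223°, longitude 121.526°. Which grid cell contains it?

Column index: ⌊(121.526 − 117.746) / 1.491⌋ = ⌊2.535⌋ = 2 → column C
Row offset from origin: ⌊(-36.223 − -37.413) / 0.542⌋ = ⌊2.196⌋ = 2 → row 2

C2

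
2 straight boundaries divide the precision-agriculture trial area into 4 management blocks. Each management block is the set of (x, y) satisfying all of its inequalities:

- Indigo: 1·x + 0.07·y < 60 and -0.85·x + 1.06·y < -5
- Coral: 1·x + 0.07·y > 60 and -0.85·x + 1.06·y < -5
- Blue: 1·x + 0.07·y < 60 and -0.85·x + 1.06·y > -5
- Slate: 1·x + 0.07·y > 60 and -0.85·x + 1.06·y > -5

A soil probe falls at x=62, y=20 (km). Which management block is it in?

Coral

1·62 + 0.07·20 = 63.400, which is > 60
-0.85·62 + 1.06·20 = -31.500, which is < -5
This sign pattern matches Coral.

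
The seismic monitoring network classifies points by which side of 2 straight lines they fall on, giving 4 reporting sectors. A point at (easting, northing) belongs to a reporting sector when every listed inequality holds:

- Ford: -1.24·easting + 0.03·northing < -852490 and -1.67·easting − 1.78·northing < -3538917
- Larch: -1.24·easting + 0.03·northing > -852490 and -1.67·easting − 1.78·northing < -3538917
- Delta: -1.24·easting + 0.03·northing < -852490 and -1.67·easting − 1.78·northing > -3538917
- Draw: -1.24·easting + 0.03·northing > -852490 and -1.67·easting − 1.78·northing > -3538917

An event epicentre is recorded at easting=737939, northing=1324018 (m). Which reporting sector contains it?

-1.24·737939 + 0.03·1324018 = -875323.820, which is < -852490
-1.67·737939 − 1.78·1324018 = -3589110.170, which is < -3538917
This sign pattern matches Ford.

Ford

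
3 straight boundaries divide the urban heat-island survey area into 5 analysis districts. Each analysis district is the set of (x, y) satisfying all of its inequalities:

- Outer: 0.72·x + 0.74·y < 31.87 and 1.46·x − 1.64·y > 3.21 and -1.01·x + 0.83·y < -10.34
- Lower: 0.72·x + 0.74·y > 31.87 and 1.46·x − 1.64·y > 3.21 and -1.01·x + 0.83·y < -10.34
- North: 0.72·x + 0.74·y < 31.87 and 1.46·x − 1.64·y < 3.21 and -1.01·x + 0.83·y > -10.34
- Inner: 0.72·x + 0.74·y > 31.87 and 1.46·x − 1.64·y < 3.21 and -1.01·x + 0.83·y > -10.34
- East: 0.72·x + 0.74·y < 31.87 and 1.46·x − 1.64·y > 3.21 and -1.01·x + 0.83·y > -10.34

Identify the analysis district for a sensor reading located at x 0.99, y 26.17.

North

0.72·0.99 + 0.74·26.17 = 20.079, which is < 31.87
1.46·0.99 − 1.64·26.17 = -41.473, which is < 3.21
-1.01·0.99 + 0.83·26.17 = 20.721, which is > -10.34
This sign pattern matches North.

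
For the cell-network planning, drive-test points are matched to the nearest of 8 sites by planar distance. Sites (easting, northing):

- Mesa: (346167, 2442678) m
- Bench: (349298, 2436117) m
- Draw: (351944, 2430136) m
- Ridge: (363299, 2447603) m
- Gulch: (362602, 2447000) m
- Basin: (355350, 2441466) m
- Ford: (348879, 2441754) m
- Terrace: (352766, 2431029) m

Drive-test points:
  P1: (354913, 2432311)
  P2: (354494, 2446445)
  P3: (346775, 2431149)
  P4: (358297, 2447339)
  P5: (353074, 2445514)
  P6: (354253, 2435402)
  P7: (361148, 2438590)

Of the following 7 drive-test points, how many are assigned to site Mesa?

P1 → Terrace
P2 → Basin
P3 → Draw
P4 → Gulch
P5 → Basin
P6 → Terrace
P7 → Basin
0 of the 7 go to Mesa.

0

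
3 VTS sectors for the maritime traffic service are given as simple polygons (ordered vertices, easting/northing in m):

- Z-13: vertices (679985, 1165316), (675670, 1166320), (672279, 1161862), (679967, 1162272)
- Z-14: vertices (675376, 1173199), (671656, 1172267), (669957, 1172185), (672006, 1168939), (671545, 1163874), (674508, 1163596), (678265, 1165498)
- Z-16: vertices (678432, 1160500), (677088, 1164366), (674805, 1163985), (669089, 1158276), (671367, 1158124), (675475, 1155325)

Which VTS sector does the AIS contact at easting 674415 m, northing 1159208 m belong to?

Z-16

Cast a ray rightward from (674415, 1159208). For each polygon, the edges (by vertex number in listed order) whose endpoints lie on opposite sides of northing = 1159208, where each meets that height, and whether that is right or left of the point:
Z-13: no edge straddles that height → 0 crossings.
Z-14: no edge straddles that height → 0 crossings.
Z-16: 3–4 at easting≈670022.1 (left), 6–1 at easting≈677693.7 (right) → 1 crossing.
Only Z-16 has an odd count, so the point is inside Z-16.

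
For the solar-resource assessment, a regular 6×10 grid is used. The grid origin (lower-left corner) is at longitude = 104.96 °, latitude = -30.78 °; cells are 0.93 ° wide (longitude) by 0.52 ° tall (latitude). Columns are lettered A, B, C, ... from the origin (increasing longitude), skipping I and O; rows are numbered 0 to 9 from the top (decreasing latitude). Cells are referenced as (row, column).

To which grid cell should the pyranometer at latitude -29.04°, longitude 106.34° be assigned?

Column index: ⌊(106.34 − 104.96) / 0.93⌋ = ⌊1.484⌋ = 1 → column B
Row offset from origin: ⌊(-29.04 − -30.78) / 0.52⌋ = ⌊3.346⌋ = 3 → row 6 (counted from top)

(6, B)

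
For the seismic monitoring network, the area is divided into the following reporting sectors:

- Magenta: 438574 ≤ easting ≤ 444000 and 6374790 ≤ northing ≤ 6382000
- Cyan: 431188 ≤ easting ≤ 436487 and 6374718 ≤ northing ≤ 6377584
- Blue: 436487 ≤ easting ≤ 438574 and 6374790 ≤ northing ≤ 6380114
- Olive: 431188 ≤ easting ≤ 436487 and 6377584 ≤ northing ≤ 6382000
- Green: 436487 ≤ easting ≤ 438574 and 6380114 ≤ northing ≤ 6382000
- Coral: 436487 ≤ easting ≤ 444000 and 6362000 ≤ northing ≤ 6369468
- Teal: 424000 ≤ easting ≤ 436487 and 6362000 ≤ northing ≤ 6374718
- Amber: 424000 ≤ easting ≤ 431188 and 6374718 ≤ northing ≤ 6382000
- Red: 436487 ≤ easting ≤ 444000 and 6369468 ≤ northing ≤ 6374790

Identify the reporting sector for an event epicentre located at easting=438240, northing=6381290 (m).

Green

The point has easting = 438240 and northing = 6381290.
Only Green satisfies 436487 ≤ easting ≤ 438574 and 6380114 ≤ northing ≤ 6382000.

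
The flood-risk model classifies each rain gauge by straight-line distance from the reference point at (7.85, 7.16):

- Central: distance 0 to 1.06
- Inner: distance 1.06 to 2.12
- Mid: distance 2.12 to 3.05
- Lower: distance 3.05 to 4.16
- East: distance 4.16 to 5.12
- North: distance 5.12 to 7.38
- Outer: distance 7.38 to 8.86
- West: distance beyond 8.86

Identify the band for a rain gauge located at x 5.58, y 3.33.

Distance = √((5.58−7.85)² + (3.33−7.16)²) = √(5.153 + 14.669) = 4.452.
4.16 ≤ 4.452 < 5.12 → East.

East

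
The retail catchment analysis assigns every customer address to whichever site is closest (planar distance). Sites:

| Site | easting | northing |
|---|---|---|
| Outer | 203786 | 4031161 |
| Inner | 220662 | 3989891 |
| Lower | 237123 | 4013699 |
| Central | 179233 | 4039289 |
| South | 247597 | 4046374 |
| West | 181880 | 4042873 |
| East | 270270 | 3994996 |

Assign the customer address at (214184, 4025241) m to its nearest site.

Squared distances to each site:
Outer: 143164804.000; Inner: 1291586984.000; Lower: 659415485.000; Central: 1418918705.000; South: 1563032258.000; West: 1354435840.000; East: 4060399421.000.
Minimum at Outer.

Outer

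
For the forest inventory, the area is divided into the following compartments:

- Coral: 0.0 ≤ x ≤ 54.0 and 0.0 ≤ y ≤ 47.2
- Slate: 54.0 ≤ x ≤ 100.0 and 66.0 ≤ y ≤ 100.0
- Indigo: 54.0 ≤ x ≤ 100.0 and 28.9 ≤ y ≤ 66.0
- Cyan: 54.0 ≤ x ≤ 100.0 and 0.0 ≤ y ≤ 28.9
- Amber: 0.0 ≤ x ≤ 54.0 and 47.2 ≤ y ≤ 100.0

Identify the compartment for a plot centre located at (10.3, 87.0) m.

Amber

The point has x = 10.3 and y = 87.0.
Only Amber satisfies 0.0 ≤ x ≤ 54.0 and 47.2 ≤ y ≤ 100.0.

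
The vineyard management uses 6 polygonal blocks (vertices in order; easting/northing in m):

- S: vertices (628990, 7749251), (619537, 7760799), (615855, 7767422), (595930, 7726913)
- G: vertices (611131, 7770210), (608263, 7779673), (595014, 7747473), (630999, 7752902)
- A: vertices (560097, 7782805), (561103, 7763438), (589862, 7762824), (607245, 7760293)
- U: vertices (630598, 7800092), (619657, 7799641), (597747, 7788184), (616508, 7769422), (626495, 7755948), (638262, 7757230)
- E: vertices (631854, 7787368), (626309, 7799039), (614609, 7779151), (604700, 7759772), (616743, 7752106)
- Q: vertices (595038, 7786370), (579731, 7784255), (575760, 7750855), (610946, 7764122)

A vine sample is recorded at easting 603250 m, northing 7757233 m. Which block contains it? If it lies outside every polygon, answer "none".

Cast a ray rightward from (603250, 7757233). For each polygon, the edges (by vertex number in listed order) whose endpoints lie on opposite sides of northing = 7757233, where each meets that height, and whether that is right or left of the point:
S: 1–2 at easting≈622456.1 (right), 3–4 at easting≈610843.4 (right) → 2 crossings.
G: 2–3 at easting≈599029.8 (left), 4–1 at easting≈626027.4 (right) → 1 crossing.
A: no edge straddles that height → 0 crossings.
U: 4–5 at easting≈625542.6 (right), 6–1 at easting≈638261.5 (right) → 2 crossings.
E: 4–5 at easting≈608688.7 (right), 5–1 at easting≈618940.1 (right) → 2 crossings.
Q: 2–3 at easting≈576518.3 (left), 3–4 at easting≈592675.4 (left) → 0 crossings.
Only G has an odd count, so the point is inside G.

G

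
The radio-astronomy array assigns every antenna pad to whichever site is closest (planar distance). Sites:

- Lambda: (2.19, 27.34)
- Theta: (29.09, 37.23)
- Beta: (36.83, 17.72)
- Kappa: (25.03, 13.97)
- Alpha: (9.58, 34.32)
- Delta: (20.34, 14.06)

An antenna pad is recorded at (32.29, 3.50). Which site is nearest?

Kappa

Squared distances to each site:
Lambda: 1474.356; Theta: 1147.953; Beta: 222.820; Kappa: 162.328; Alpha: 1465.617; Delta: 254.316.
Minimum at Kappa.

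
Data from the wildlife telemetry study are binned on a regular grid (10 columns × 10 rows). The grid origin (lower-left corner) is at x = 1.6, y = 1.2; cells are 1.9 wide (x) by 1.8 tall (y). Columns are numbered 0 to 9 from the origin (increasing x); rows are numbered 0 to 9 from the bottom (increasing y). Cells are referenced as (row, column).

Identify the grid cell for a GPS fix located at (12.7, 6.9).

Column index: ⌊(12.7 − 1.6) / 1.9⌋ = ⌊5.842⌋ = 5
Row offset from origin: ⌊(6.9 − 1.2) / 1.8⌋ = ⌊3.167⌋ = 3 → row 3

(3, 5)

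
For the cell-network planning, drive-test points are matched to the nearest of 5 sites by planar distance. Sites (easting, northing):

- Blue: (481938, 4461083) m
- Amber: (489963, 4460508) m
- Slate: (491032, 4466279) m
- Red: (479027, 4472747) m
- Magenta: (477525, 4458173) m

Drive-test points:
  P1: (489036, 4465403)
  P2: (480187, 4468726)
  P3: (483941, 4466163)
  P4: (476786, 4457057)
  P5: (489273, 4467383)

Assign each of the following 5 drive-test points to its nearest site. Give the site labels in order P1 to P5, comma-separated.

P1 → Slate (d²=4751392.00)
P2 → Red (d²=17514041.00)
P3 → Blue (d²=29818409.00)
P4 → Magenta (d²=1791577.00)
P5 → Slate (d²=4312897.00)

Slate, Red, Blue, Magenta, Slate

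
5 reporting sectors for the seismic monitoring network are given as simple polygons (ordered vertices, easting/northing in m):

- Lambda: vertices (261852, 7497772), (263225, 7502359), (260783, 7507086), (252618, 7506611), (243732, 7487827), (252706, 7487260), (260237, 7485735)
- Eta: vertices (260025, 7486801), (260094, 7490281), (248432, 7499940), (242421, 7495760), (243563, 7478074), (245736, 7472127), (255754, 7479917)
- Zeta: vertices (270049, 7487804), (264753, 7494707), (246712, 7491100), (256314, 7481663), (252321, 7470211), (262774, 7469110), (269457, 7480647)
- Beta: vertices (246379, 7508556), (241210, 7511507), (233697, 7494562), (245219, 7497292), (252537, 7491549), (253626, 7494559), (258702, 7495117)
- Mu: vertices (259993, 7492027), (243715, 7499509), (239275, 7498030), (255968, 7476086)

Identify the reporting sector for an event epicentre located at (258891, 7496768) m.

Lambda

Cast a ray rightward from (258891, 7496768). For each polygon, the edges (by vertex number in listed order) whose endpoints lie on opposite sides of northing = 7496768, where each meets that height, and whether that is right or left of the point:
Lambda: 4–5 at easting≈247961.6 (left), 7–1 at easting≈261717.3 (right) → 1 crossing.
Eta: 2–3 at easting≈252261.8 (left), 3–4 at easting≈243870.5 (left) → 0 crossings.
Zeta: no edge straddles that height → 0 crossings.
Beta: 2–3 at easting≈234675.1 (left), 3–4 at easting≈243007.5 (left), 4–5 at easting≈245886.7 (left), 7–1 at easting≈257188.1 (left) → 0 crossings.
Mu: 1–2 at easting≈249678.4 (left), 3–4 at easting≈240235.0 (left) → 0 crossings.
Only Lambda has an odd count, so the point is inside Lambda.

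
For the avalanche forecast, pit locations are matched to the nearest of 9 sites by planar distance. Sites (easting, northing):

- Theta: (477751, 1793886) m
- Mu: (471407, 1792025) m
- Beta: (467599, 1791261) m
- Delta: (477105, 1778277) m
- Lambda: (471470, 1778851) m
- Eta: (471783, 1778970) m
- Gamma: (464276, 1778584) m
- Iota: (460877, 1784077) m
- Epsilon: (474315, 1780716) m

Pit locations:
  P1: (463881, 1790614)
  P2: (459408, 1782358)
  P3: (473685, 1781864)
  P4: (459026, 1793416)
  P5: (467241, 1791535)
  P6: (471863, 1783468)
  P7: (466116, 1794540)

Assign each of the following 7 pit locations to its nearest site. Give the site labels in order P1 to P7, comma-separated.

P1 → Beta (d²=14242133.00)
P2 → Iota (d²=5112922.00)
P3 → Epsilon (d²=1714804.00)
P4 → Beta (d²=78140354.00)
P5 → Beta (d²=203240.00)
P6 → Epsilon (d²=13585808.00)
P7 → Beta (d²=12951130.00)

Beta, Iota, Epsilon, Beta, Beta, Epsilon, Beta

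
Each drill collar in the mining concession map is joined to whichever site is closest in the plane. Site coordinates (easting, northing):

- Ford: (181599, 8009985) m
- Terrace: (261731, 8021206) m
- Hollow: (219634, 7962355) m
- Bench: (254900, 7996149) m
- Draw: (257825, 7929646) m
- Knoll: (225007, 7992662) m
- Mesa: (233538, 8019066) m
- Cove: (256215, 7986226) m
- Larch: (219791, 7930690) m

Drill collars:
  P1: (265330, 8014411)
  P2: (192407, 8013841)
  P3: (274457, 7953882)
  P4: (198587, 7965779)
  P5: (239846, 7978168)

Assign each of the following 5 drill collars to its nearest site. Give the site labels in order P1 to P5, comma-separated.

P1 → Terrace (d²=59124826.00)
P2 → Ford (d²=131681600.00)
P3 → Draw (d²=864007120.00)
P4 → Hollow (d²=454699985.00)
P5 → Cove (d²=332875525.00)

Terrace, Ford, Draw, Hollow, Cove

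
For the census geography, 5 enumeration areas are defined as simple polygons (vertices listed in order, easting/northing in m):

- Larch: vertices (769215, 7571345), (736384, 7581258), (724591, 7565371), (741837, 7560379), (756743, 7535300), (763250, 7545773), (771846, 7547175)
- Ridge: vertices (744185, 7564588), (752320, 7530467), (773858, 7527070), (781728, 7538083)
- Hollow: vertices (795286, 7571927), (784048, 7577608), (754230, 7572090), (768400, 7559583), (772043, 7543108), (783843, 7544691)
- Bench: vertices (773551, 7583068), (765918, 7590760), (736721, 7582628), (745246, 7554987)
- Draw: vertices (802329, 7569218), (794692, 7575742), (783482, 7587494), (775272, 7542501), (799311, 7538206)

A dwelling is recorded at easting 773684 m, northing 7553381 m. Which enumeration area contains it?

Hollow

Cast a ray rightward from (773684, 7553381). For each polygon, the edges (by vertex number in listed order) whose endpoints lie on opposite sides of northing = 7553381, where each meets that height, and whether that is right or left of the point:
Larch: 4–5 at easting≈745996.3 (left), 7–1 at easting≈771170.5 (left) → 0 crossings.
Ridge: 1–2 at easting≈746856.9 (left), 4–1 at easting≈760059.2 (left) → 0 crossings.
Hollow: 4–5 at easting≈769771.4 (left), 6–1 at easting≈787494.0 (right) → 1 crossing.
Bench: no edge straddles that height → 0 crossings.
Draw: 3–4 at easting≈777257.3 (right), 5–1 at easting≈800787.8 (right) → 2 crossings.
Only Hollow has an odd count, so the point is inside Hollow.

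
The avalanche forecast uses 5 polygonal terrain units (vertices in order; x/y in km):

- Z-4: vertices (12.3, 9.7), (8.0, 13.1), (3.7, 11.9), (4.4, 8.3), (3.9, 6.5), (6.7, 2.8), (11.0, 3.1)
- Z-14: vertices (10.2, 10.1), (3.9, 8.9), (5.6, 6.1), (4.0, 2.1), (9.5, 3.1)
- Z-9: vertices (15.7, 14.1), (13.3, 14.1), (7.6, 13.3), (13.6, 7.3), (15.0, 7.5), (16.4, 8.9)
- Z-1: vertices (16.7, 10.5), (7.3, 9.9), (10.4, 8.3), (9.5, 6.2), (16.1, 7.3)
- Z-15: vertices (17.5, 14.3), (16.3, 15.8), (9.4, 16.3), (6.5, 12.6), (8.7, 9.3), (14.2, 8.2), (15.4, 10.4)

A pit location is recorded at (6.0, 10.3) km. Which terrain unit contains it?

Cast a ray rightward from (6.0, 10.3). For each polygon, the edges (by vertex number in listed order) whose endpoints lie on opposite sides of y = 10.3, where each meets that height, and whether that is right or left of the point:
Z-4: 1–2 at x≈11.54 (right), 3–4 at x≈4.01 (left) → 1 crossing.
Z-14: no edge straddles that height → 0 crossings.
Z-9: 3–4 at x≈10.60 (right), 6–1 at x≈16.21 (right) → 2 crossings.
Z-1: 1–2 at x≈13.57 (right), 5–1 at x≈16.66 (right) → 2 crossings.
Z-15: 4–5 at x≈8.03 (right), 6–7 at x≈15.35 (right) → 2 crossings.
Only Z-4 has an odd count, so the point is inside Z-4.

Z-4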